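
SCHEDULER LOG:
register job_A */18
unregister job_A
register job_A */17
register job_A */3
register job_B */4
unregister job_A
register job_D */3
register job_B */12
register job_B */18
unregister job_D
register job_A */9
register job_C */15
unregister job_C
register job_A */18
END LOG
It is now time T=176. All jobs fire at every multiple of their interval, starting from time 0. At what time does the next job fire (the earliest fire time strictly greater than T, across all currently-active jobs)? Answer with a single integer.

Answer: 180

Derivation:
Op 1: register job_A */18 -> active={job_A:*/18}
Op 2: unregister job_A -> active={}
Op 3: register job_A */17 -> active={job_A:*/17}
Op 4: register job_A */3 -> active={job_A:*/3}
Op 5: register job_B */4 -> active={job_A:*/3, job_B:*/4}
Op 6: unregister job_A -> active={job_B:*/4}
Op 7: register job_D */3 -> active={job_B:*/4, job_D:*/3}
Op 8: register job_B */12 -> active={job_B:*/12, job_D:*/3}
Op 9: register job_B */18 -> active={job_B:*/18, job_D:*/3}
Op 10: unregister job_D -> active={job_B:*/18}
Op 11: register job_A */9 -> active={job_A:*/9, job_B:*/18}
Op 12: register job_C */15 -> active={job_A:*/9, job_B:*/18, job_C:*/15}
Op 13: unregister job_C -> active={job_A:*/9, job_B:*/18}
Op 14: register job_A */18 -> active={job_A:*/18, job_B:*/18}
  job_A: interval 18, next fire after T=176 is 180
  job_B: interval 18, next fire after T=176 is 180
Earliest fire time = 180 (job job_A)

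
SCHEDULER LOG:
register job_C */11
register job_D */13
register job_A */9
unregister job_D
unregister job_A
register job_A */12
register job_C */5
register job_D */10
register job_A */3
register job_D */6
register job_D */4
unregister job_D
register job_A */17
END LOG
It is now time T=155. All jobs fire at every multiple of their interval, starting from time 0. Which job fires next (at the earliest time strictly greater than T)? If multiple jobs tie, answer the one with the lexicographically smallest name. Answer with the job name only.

Answer: job_C

Derivation:
Op 1: register job_C */11 -> active={job_C:*/11}
Op 2: register job_D */13 -> active={job_C:*/11, job_D:*/13}
Op 3: register job_A */9 -> active={job_A:*/9, job_C:*/11, job_D:*/13}
Op 4: unregister job_D -> active={job_A:*/9, job_C:*/11}
Op 5: unregister job_A -> active={job_C:*/11}
Op 6: register job_A */12 -> active={job_A:*/12, job_C:*/11}
Op 7: register job_C */5 -> active={job_A:*/12, job_C:*/5}
Op 8: register job_D */10 -> active={job_A:*/12, job_C:*/5, job_D:*/10}
Op 9: register job_A */3 -> active={job_A:*/3, job_C:*/5, job_D:*/10}
Op 10: register job_D */6 -> active={job_A:*/3, job_C:*/5, job_D:*/6}
Op 11: register job_D */4 -> active={job_A:*/3, job_C:*/5, job_D:*/4}
Op 12: unregister job_D -> active={job_A:*/3, job_C:*/5}
Op 13: register job_A */17 -> active={job_A:*/17, job_C:*/5}
  job_A: interval 17, next fire after T=155 is 170
  job_C: interval 5, next fire after T=155 is 160
Earliest = 160, winner (lex tiebreak) = job_C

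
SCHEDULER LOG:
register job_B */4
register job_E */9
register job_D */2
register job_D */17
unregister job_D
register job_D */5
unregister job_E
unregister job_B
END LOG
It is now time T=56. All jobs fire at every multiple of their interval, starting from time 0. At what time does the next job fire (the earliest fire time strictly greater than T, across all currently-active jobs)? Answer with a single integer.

Op 1: register job_B */4 -> active={job_B:*/4}
Op 2: register job_E */9 -> active={job_B:*/4, job_E:*/9}
Op 3: register job_D */2 -> active={job_B:*/4, job_D:*/2, job_E:*/9}
Op 4: register job_D */17 -> active={job_B:*/4, job_D:*/17, job_E:*/9}
Op 5: unregister job_D -> active={job_B:*/4, job_E:*/9}
Op 6: register job_D */5 -> active={job_B:*/4, job_D:*/5, job_E:*/9}
Op 7: unregister job_E -> active={job_B:*/4, job_D:*/5}
Op 8: unregister job_B -> active={job_D:*/5}
  job_D: interval 5, next fire after T=56 is 60
Earliest fire time = 60 (job job_D)

Answer: 60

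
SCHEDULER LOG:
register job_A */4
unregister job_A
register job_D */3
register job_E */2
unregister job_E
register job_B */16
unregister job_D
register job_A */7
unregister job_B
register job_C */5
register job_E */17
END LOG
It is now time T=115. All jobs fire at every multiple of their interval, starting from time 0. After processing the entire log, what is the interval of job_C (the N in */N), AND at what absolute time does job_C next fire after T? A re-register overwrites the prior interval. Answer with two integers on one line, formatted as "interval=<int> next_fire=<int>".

Answer: interval=5 next_fire=120

Derivation:
Op 1: register job_A */4 -> active={job_A:*/4}
Op 2: unregister job_A -> active={}
Op 3: register job_D */3 -> active={job_D:*/3}
Op 4: register job_E */2 -> active={job_D:*/3, job_E:*/2}
Op 5: unregister job_E -> active={job_D:*/3}
Op 6: register job_B */16 -> active={job_B:*/16, job_D:*/3}
Op 7: unregister job_D -> active={job_B:*/16}
Op 8: register job_A */7 -> active={job_A:*/7, job_B:*/16}
Op 9: unregister job_B -> active={job_A:*/7}
Op 10: register job_C */5 -> active={job_A:*/7, job_C:*/5}
Op 11: register job_E */17 -> active={job_A:*/7, job_C:*/5, job_E:*/17}
Final interval of job_C = 5
Next fire of job_C after T=115: (115//5+1)*5 = 120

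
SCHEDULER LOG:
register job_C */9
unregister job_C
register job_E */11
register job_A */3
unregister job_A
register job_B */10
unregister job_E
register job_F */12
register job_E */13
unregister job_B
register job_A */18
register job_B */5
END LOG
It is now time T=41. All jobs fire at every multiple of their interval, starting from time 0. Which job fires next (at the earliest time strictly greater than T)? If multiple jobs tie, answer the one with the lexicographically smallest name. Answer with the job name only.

Op 1: register job_C */9 -> active={job_C:*/9}
Op 2: unregister job_C -> active={}
Op 3: register job_E */11 -> active={job_E:*/11}
Op 4: register job_A */3 -> active={job_A:*/3, job_E:*/11}
Op 5: unregister job_A -> active={job_E:*/11}
Op 6: register job_B */10 -> active={job_B:*/10, job_E:*/11}
Op 7: unregister job_E -> active={job_B:*/10}
Op 8: register job_F */12 -> active={job_B:*/10, job_F:*/12}
Op 9: register job_E */13 -> active={job_B:*/10, job_E:*/13, job_F:*/12}
Op 10: unregister job_B -> active={job_E:*/13, job_F:*/12}
Op 11: register job_A */18 -> active={job_A:*/18, job_E:*/13, job_F:*/12}
Op 12: register job_B */5 -> active={job_A:*/18, job_B:*/5, job_E:*/13, job_F:*/12}
  job_A: interval 18, next fire after T=41 is 54
  job_B: interval 5, next fire after T=41 is 45
  job_E: interval 13, next fire after T=41 is 52
  job_F: interval 12, next fire after T=41 is 48
Earliest = 45, winner (lex tiebreak) = job_B

Answer: job_B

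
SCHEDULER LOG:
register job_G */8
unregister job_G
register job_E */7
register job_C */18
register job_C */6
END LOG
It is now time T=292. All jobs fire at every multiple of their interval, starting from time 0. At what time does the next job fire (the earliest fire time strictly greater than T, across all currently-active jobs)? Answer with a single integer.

Answer: 294

Derivation:
Op 1: register job_G */8 -> active={job_G:*/8}
Op 2: unregister job_G -> active={}
Op 3: register job_E */7 -> active={job_E:*/7}
Op 4: register job_C */18 -> active={job_C:*/18, job_E:*/7}
Op 5: register job_C */6 -> active={job_C:*/6, job_E:*/7}
  job_C: interval 6, next fire after T=292 is 294
  job_E: interval 7, next fire after T=292 is 294
Earliest fire time = 294 (job job_C)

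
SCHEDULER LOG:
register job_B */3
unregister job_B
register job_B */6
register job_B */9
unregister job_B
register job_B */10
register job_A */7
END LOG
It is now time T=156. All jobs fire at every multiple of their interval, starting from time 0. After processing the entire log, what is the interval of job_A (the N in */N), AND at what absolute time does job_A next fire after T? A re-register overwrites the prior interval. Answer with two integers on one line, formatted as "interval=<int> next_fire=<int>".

Op 1: register job_B */3 -> active={job_B:*/3}
Op 2: unregister job_B -> active={}
Op 3: register job_B */6 -> active={job_B:*/6}
Op 4: register job_B */9 -> active={job_B:*/9}
Op 5: unregister job_B -> active={}
Op 6: register job_B */10 -> active={job_B:*/10}
Op 7: register job_A */7 -> active={job_A:*/7, job_B:*/10}
Final interval of job_A = 7
Next fire of job_A after T=156: (156//7+1)*7 = 161

Answer: interval=7 next_fire=161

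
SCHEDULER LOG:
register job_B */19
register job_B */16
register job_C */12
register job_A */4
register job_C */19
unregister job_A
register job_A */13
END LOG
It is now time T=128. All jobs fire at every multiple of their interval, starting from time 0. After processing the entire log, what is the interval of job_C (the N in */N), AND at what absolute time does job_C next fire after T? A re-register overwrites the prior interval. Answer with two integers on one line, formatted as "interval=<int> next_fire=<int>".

Op 1: register job_B */19 -> active={job_B:*/19}
Op 2: register job_B */16 -> active={job_B:*/16}
Op 3: register job_C */12 -> active={job_B:*/16, job_C:*/12}
Op 4: register job_A */4 -> active={job_A:*/4, job_B:*/16, job_C:*/12}
Op 5: register job_C */19 -> active={job_A:*/4, job_B:*/16, job_C:*/19}
Op 6: unregister job_A -> active={job_B:*/16, job_C:*/19}
Op 7: register job_A */13 -> active={job_A:*/13, job_B:*/16, job_C:*/19}
Final interval of job_C = 19
Next fire of job_C after T=128: (128//19+1)*19 = 133

Answer: interval=19 next_fire=133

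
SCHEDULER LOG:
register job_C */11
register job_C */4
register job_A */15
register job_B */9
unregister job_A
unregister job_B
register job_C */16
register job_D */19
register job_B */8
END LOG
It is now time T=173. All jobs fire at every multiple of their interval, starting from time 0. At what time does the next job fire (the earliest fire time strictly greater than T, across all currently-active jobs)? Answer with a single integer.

Answer: 176

Derivation:
Op 1: register job_C */11 -> active={job_C:*/11}
Op 2: register job_C */4 -> active={job_C:*/4}
Op 3: register job_A */15 -> active={job_A:*/15, job_C:*/4}
Op 4: register job_B */9 -> active={job_A:*/15, job_B:*/9, job_C:*/4}
Op 5: unregister job_A -> active={job_B:*/9, job_C:*/4}
Op 6: unregister job_B -> active={job_C:*/4}
Op 7: register job_C */16 -> active={job_C:*/16}
Op 8: register job_D */19 -> active={job_C:*/16, job_D:*/19}
Op 9: register job_B */8 -> active={job_B:*/8, job_C:*/16, job_D:*/19}
  job_B: interval 8, next fire after T=173 is 176
  job_C: interval 16, next fire after T=173 is 176
  job_D: interval 19, next fire after T=173 is 190
Earliest fire time = 176 (job job_B)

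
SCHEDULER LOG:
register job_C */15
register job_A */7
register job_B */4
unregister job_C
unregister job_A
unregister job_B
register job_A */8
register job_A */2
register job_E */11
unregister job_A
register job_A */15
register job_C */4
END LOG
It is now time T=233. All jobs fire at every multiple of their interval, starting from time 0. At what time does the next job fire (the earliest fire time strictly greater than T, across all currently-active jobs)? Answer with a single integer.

Op 1: register job_C */15 -> active={job_C:*/15}
Op 2: register job_A */7 -> active={job_A:*/7, job_C:*/15}
Op 3: register job_B */4 -> active={job_A:*/7, job_B:*/4, job_C:*/15}
Op 4: unregister job_C -> active={job_A:*/7, job_B:*/4}
Op 5: unregister job_A -> active={job_B:*/4}
Op 6: unregister job_B -> active={}
Op 7: register job_A */8 -> active={job_A:*/8}
Op 8: register job_A */2 -> active={job_A:*/2}
Op 9: register job_E */11 -> active={job_A:*/2, job_E:*/11}
Op 10: unregister job_A -> active={job_E:*/11}
Op 11: register job_A */15 -> active={job_A:*/15, job_E:*/11}
Op 12: register job_C */4 -> active={job_A:*/15, job_C:*/4, job_E:*/11}
  job_A: interval 15, next fire after T=233 is 240
  job_C: interval 4, next fire after T=233 is 236
  job_E: interval 11, next fire after T=233 is 242
Earliest fire time = 236 (job job_C)

Answer: 236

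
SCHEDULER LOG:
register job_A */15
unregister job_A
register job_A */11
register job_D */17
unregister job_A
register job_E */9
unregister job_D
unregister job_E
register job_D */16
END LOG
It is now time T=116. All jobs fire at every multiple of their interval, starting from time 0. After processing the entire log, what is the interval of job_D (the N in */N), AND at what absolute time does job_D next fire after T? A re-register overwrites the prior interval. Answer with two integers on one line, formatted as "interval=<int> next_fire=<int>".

Op 1: register job_A */15 -> active={job_A:*/15}
Op 2: unregister job_A -> active={}
Op 3: register job_A */11 -> active={job_A:*/11}
Op 4: register job_D */17 -> active={job_A:*/11, job_D:*/17}
Op 5: unregister job_A -> active={job_D:*/17}
Op 6: register job_E */9 -> active={job_D:*/17, job_E:*/9}
Op 7: unregister job_D -> active={job_E:*/9}
Op 8: unregister job_E -> active={}
Op 9: register job_D */16 -> active={job_D:*/16}
Final interval of job_D = 16
Next fire of job_D after T=116: (116//16+1)*16 = 128

Answer: interval=16 next_fire=128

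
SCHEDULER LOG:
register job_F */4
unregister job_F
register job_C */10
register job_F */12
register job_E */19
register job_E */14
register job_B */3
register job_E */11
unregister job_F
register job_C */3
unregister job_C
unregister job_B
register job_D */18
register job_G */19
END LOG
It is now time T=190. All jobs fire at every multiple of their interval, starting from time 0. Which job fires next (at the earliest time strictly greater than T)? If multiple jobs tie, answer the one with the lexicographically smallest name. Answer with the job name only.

Answer: job_D

Derivation:
Op 1: register job_F */4 -> active={job_F:*/4}
Op 2: unregister job_F -> active={}
Op 3: register job_C */10 -> active={job_C:*/10}
Op 4: register job_F */12 -> active={job_C:*/10, job_F:*/12}
Op 5: register job_E */19 -> active={job_C:*/10, job_E:*/19, job_F:*/12}
Op 6: register job_E */14 -> active={job_C:*/10, job_E:*/14, job_F:*/12}
Op 7: register job_B */3 -> active={job_B:*/3, job_C:*/10, job_E:*/14, job_F:*/12}
Op 8: register job_E */11 -> active={job_B:*/3, job_C:*/10, job_E:*/11, job_F:*/12}
Op 9: unregister job_F -> active={job_B:*/3, job_C:*/10, job_E:*/11}
Op 10: register job_C */3 -> active={job_B:*/3, job_C:*/3, job_E:*/11}
Op 11: unregister job_C -> active={job_B:*/3, job_E:*/11}
Op 12: unregister job_B -> active={job_E:*/11}
Op 13: register job_D */18 -> active={job_D:*/18, job_E:*/11}
Op 14: register job_G */19 -> active={job_D:*/18, job_E:*/11, job_G:*/19}
  job_D: interval 18, next fire after T=190 is 198
  job_E: interval 11, next fire after T=190 is 198
  job_G: interval 19, next fire after T=190 is 209
Earliest = 198, winner (lex tiebreak) = job_D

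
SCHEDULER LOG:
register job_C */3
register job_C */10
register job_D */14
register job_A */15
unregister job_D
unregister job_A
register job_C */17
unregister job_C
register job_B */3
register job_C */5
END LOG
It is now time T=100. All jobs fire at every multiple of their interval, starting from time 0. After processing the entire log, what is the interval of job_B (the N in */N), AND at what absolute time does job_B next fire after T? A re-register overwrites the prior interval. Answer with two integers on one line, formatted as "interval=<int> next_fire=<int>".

Answer: interval=3 next_fire=102

Derivation:
Op 1: register job_C */3 -> active={job_C:*/3}
Op 2: register job_C */10 -> active={job_C:*/10}
Op 3: register job_D */14 -> active={job_C:*/10, job_D:*/14}
Op 4: register job_A */15 -> active={job_A:*/15, job_C:*/10, job_D:*/14}
Op 5: unregister job_D -> active={job_A:*/15, job_C:*/10}
Op 6: unregister job_A -> active={job_C:*/10}
Op 7: register job_C */17 -> active={job_C:*/17}
Op 8: unregister job_C -> active={}
Op 9: register job_B */3 -> active={job_B:*/3}
Op 10: register job_C */5 -> active={job_B:*/3, job_C:*/5}
Final interval of job_B = 3
Next fire of job_B after T=100: (100//3+1)*3 = 102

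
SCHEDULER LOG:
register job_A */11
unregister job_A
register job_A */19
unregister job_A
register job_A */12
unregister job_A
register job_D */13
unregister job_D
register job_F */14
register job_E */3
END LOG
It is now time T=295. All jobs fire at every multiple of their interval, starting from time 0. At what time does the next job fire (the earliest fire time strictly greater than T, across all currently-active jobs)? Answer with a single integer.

Op 1: register job_A */11 -> active={job_A:*/11}
Op 2: unregister job_A -> active={}
Op 3: register job_A */19 -> active={job_A:*/19}
Op 4: unregister job_A -> active={}
Op 5: register job_A */12 -> active={job_A:*/12}
Op 6: unregister job_A -> active={}
Op 7: register job_D */13 -> active={job_D:*/13}
Op 8: unregister job_D -> active={}
Op 9: register job_F */14 -> active={job_F:*/14}
Op 10: register job_E */3 -> active={job_E:*/3, job_F:*/14}
  job_E: interval 3, next fire after T=295 is 297
  job_F: interval 14, next fire after T=295 is 308
Earliest fire time = 297 (job job_E)

Answer: 297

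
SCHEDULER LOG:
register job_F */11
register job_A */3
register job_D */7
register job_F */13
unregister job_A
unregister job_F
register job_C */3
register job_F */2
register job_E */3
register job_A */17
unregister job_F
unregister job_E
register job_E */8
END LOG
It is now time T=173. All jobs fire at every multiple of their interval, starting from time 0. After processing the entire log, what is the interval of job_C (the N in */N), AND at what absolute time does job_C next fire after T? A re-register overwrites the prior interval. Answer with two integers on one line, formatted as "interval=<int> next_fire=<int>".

Answer: interval=3 next_fire=174

Derivation:
Op 1: register job_F */11 -> active={job_F:*/11}
Op 2: register job_A */3 -> active={job_A:*/3, job_F:*/11}
Op 3: register job_D */7 -> active={job_A:*/3, job_D:*/7, job_F:*/11}
Op 4: register job_F */13 -> active={job_A:*/3, job_D:*/7, job_F:*/13}
Op 5: unregister job_A -> active={job_D:*/7, job_F:*/13}
Op 6: unregister job_F -> active={job_D:*/7}
Op 7: register job_C */3 -> active={job_C:*/3, job_D:*/7}
Op 8: register job_F */2 -> active={job_C:*/3, job_D:*/7, job_F:*/2}
Op 9: register job_E */3 -> active={job_C:*/3, job_D:*/7, job_E:*/3, job_F:*/2}
Op 10: register job_A */17 -> active={job_A:*/17, job_C:*/3, job_D:*/7, job_E:*/3, job_F:*/2}
Op 11: unregister job_F -> active={job_A:*/17, job_C:*/3, job_D:*/7, job_E:*/3}
Op 12: unregister job_E -> active={job_A:*/17, job_C:*/3, job_D:*/7}
Op 13: register job_E */8 -> active={job_A:*/17, job_C:*/3, job_D:*/7, job_E:*/8}
Final interval of job_C = 3
Next fire of job_C after T=173: (173//3+1)*3 = 174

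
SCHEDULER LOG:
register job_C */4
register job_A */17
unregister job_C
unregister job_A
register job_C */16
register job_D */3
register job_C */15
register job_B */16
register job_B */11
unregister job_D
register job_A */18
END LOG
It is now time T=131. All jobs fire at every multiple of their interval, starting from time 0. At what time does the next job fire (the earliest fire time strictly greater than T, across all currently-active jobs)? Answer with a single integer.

Answer: 132

Derivation:
Op 1: register job_C */4 -> active={job_C:*/4}
Op 2: register job_A */17 -> active={job_A:*/17, job_C:*/4}
Op 3: unregister job_C -> active={job_A:*/17}
Op 4: unregister job_A -> active={}
Op 5: register job_C */16 -> active={job_C:*/16}
Op 6: register job_D */3 -> active={job_C:*/16, job_D:*/3}
Op 7: register job_C */15 -> active={job_C:*/15, job_D:*/3}
Op 8: register job_B */16 -> active={job_B:*/16, job_C:*/15, job_D:*/3}
Op 9: register job_B */11 -> active={job_B:*/11, job_C:*/15, job_D:*/3}
Op 10: unregister job_D -> active={job_B:*/11, job_C:*/15}
Op 11: register job_A */18 -> active={job_A:*/18, job_B:*/11, job_C:*/15}
  job_A: interval 18, next fire after T=131 is 144
  job_B: interval 11, next fire after T=131 is 132
  job_C: interval 15, next fire after T=131 is 135
Earliest fire time = 132 (job job_B)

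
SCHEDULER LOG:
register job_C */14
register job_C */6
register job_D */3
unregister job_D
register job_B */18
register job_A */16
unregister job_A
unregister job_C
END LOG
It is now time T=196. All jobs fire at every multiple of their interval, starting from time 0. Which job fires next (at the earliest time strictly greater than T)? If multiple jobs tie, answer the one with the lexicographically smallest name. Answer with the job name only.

Answer: job_B

Derivation:
Op 1: register job_C */14 -> active={job_C:*/14}
Op 2: register job_C */6 -> active={job_C:*/6}
Op 3: register job_D */3 -> active={job_C:*/6, job_D:*/3}
Op 4: unregister job_D -> active={job_C:*/6}
Op 5: register job_B */18 -> active={job_B:*/18, job_C:*/6}
Op 6: register job_A */16 -> active={job_A:*/16, job_B:*/18, job_C:*/6}
Op 7: unregister job_A -> active={job_B:*/18, job_C:*/6}
Op 8: unregister job_C -> active={job_B:*/18}
  job_B: interval 18, next fire after T=196 is 198
Earliest = 198, winner (lex tiebreak) = job_B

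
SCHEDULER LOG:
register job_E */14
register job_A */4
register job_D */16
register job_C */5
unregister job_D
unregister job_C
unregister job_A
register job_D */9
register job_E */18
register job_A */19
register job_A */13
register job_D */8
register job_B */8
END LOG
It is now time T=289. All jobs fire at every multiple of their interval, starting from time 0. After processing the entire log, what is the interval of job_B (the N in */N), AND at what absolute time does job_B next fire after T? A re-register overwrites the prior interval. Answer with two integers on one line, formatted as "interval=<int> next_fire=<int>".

Answer: interval=8 next_fire=296

Derivation:
Op 1: register job_E */14 -> active={job_E:*/14}
Op 2: register job_A */4 -> active={job_A:*/4, job_E:*/14}
Op 3: register job_D */16 -> active={job_A:*/4, job_D:*/16, job_E:*/14}
Op 4: register job_C */5 -> active={job_A:*/4, job_C:*/5, job_D:*/16, job_E:*/14}
Op 5: unregister job_D -> active={job_A:*/4, job_C:*/5, job_E:*/14}
Op 6: unregister job_C -> active={job_A:*/4, job_E:*/14}
Op 7: unregister job_A -> active={job_E:*/14}
Op 8: register job_D */9 -> active={job_D:*/9, job_E:*/14}
Op 9: register job_E */18 -> active={job_D:*/9, job_E:*/18}
Op 10: register job_A */19 -> active={job_A:*/19, job_D:*/9, job_E:*/18}
Op 11: register job_A */13 -> active={job_A:*/13, job_D:*/9, job_E:*/18}
Op 12: register job_D */8 -> active={job_A:*/13, job_D:*/8, job_E:*/18}
Op 13: register job_B */8 -> active={job_A:*/13, job_B:*/8, job_D:*/8, job_E:*/18}
Final interval of job_B = 8
Next fire of job_B after T=289: (289//8+1)*8 = 296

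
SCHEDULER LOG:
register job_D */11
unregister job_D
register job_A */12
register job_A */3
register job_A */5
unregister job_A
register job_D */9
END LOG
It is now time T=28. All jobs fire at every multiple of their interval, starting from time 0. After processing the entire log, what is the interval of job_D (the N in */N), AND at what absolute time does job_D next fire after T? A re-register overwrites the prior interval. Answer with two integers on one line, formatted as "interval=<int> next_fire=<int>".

Answer: interval=9 next_fire=36

Derivation:
Op 1: register job_D */11 -> active={job_D:*/11}
Op 2: unregister job_D -> active={}
Op 3: register job_A */12 -> active={job_A:*/12}
Op 4: register job_A */3 -> active={job_A:*/3}
Op 5: register job_A */5 -> active={job_A:*/5}
Op 6: unregister job_A -> active={}
Op 7: register job_D */9 -> active={job_D:*/9}
Final interval of job_D = 9
Next fire of job_D after T=28: (28//9+1)*9 = 36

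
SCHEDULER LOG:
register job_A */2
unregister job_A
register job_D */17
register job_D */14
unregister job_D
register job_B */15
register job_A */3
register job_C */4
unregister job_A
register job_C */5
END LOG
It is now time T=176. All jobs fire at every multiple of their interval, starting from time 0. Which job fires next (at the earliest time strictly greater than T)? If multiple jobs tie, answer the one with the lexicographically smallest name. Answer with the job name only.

Op 1: register job_A */2 -> active={job_A:*/2}
Op 2: unregister job_A -> active={}
Op 3: register job_D */17 -> active={job_D:*/17}
Op 4: register job_D */14 -> active={job_D:*/14}
Op 5: unregister job_D -> active={}
Op 6: register job_B */15 -> active={job_B:*/15}
Op 7: register job_A */3 -> active={job_A:*/3, job_B:*/15}
Op 8: register job_C */4 -> active={job_A:*/3, job_B:*/15, job_C:*/4}
Op 9: unregister job_A -> active={job_B:*/15, job_C:*/4}
Op 10: register job_C */5 -> active={job_B:*/15, job_C:*/5}
  job_B: interval 15, next fire after T=176 is 180
  job_C: interval 5, next fire after T=176 is 180
Earliest = 180, winner (lex tiebreak) = job_B

Answer: job_B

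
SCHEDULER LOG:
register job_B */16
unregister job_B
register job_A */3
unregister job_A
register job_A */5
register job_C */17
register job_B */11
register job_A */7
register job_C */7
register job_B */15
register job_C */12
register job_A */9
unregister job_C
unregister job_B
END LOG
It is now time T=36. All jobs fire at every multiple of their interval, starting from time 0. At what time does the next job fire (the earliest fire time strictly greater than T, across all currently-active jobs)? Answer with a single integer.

Answer: 45

Derivation:
Op 1: register job_B */16 -> active={job_B:*/16}
Op 2: unregister job_B -> active={}
Op 3: register job_A */3 -> active={job_A:*/3}
Op 4: unregister job_A -> active={}
Op 5: register job_A */5 -> active={job_A:*/5}
Op 6: register job_C */17 -> active={job_A:*/5, job_C:*/17}
Op 7: register job_B */11 -> active={job_A:*/5, job_B:*/11, job_C:*/17}
Op 8: register job_A */7 -> active={job_A:*/7, job_B:*/11, job_C:*/17}
Op 9: register job_C */7 -> active={job_A:*/7, job_B:*/11, job_C:*/7}
Op 10: register job_B */15 -> active={job_A:*/7, job_B:*/15, job_C:*/7}
Op 11: register job_C */12 -> active={job_A:*/7, job_B:*/15, job_C:*/12}
Op 12: register job_A */9 -> active={job_A:*/9, job_B:*/15, job_C:*/12}
Op 13: unregister job_C -> active={job_A:*/9, job_B:*/15}
Op 14: unregister job_B -> active={job_A:*/9}
  job_A: interval 9, next fire after T=36 is 45
Earliest fire time = 45 (job job_A)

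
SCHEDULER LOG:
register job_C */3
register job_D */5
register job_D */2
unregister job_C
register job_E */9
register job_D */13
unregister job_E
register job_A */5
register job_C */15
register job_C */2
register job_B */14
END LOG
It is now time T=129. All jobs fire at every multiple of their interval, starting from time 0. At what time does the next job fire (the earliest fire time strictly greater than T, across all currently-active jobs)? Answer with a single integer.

Op 1: register job_C */3 -> active={job_C:*/3}
Op 2: register job_D */5 -> active={job_C:*/3, job_D:*/5}
Op 3: register job_D */2 -> active={job_C:*/3, job_D:*/2}
Op 4: unregister job_C -> active={job_D:*/2}
Op 5: register job_E */9 -> active={job_D:*/2, job_E:*/9}
Op 6: register job_D */13 -> active={job_D:*/13, job_E:*/9}
Op 7: unregister job_E -> active={job_D:*/13}
Op 8: register job_A */5 -> active={job_A:*/5, job_D:*/13}
Op 9: register job_C */15 -> active={job_A:*/5, job_C:*/15, job_D:*/13}
Op 10: register job_C */2 -> active={job_A:*/5, job_C:*/2, job_D:*/13}
Op 11: register job_B */14 -> active={job_A:*/5, job_B:*/14, job_C:*/2, job_D:*/13}
  job_A: interval 5, next fire after T=129 is 130
  job_B: interval 14, next fire after T=129 is 140
  job_C: interval 2, next fire after T=129 is 130
  job_D: interval 13, next fire after T=129 is 130
Earliest fire time = 130 (job job_A)

Answer: 130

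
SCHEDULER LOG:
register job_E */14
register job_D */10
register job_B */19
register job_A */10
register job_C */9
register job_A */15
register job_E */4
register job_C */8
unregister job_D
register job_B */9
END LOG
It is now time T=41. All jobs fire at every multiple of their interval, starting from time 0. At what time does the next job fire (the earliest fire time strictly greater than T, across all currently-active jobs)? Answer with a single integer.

Op 1: register job_E */14 -> active={job_E:*/14}
Op 2: register job_D */10 -> active={job_D:*/10, job_E:*/14}
Op 3: register job_B */19 -> active={job_B:*/19, job_D:*/10, job_E:*/14}
Op 4: register job_A */10 -> active={job_A:*/10, job_B:*/19, job_D:*/10, job_E:*/14}
Op 5: register job_C */9 -> active={job_A:*/10, job_B:*/19, job_C:*/9, job_D:*/10, job_E:*/14}
Op 6: register job_A */15 -> active={job_A:*/15, job_B:*/19, job_C:*/9, job_D:*/10, job_E:*/14}
Op 7: register job_E */4 -> active={job_A:*/15, job_B:*/19, job_C:*/9, job_D:*/10, job_E:*/4}
Op 8: register job_C */8 -> active={job_A:*/15, job_B:*/19, job_C:*/8, job_D:*/10, job_E:*/4}
Op 9: unregister job_D -> active={job_A:*/15, job_B:*/19, job_C:*/8, job_E:*/4}
Op 10: register job_B */9 -> active={job_A:*/15, job_B:*/9, job_C:*/8, job_E:*/4}
  job_A: interval 15, next fire after T=41 is 45
  job_B: interval 9, next fire after T=41 is 45
  job_C: interval 8, next fire after T=41 is 48
  job_E: interval 4, next fire after T=41 is 44
Earliest fire time = 44 (job job_E)

Answer: 44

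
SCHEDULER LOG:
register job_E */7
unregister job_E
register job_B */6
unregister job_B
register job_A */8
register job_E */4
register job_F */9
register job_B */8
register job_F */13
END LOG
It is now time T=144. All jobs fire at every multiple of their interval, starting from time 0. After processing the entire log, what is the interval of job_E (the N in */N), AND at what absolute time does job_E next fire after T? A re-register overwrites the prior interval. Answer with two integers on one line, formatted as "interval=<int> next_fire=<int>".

Answer: interval=4 next_fire=148

Derivation:
Op 1: register job_E */7 -> active={job_E:*/7}
Op 2: unregister job_E -> active={}
Op 3: register job_B */6 -> active={job_B:*/6}
Op 4: unregister job_B -> active={}
Op 5: register job_A */8 -> active={job_A:*/8}
Op 6: register job_E */4 -> active={job_A:*/8, job_E:*/4}
Op 7: register job_F */9 -> active={job_A:*/8, job_E:*/4, job_F:*/9}
Op 8: register job_B */8 -> active={job_A:*/8, job_B:*/8, job_E:*/4, job_F:*/9}
Op 9: register job_F */13 -> active={job_A:*/8, job_B:*/8, job_E:*/4, job_F:*/13}
Final interval of job_E = 4
Next fire of job_E after T=144: (144//4+1)*4 = 148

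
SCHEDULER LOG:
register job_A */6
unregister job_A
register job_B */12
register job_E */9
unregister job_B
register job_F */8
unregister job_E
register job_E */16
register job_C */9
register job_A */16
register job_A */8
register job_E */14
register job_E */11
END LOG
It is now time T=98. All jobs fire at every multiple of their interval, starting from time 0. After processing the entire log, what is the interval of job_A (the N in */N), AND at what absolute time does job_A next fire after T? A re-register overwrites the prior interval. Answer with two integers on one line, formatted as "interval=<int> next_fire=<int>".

Op 1: register job_A */6 -> active={job_A:*/6}
Op 2: unregister job_A -> active={}
Op 3: register job_B */12 -> active={job_B:*/12}
Op 4: register job_E */9 -> active={job_B:*/12, job_E:*/9}
Op 5: unregister job_B -> active={job_E:*/9}
Op 6: register job_F */8 -> active={job_E:*/9, job_F:*/8}
Op 7: unregister job_E -> active={job_F:*/8}
Op 8: register job_E */16 -> active={job_E:*/16, job_F:*/8}
Op 9: register job_C */9 -> active={job_C:*/9, job_E:*/16, job_F:*/8}
Op 10: register job_A */16 -> active={job_A:*/16, job_C:*/9, job_E:*/16, job_F:*/8}
Op 11: register job_A */8 -> active={job_A:*/8, job_C:*/9, job_E:*/16, job_F:*/8}
Op 12: register job_E */14 -> active={job_A:*/8, job_C:*/9, job_E:*/14, job_F:*/8}
Op 13: register job_E */11 -> active={job_A:*/8, job_C:*/9, job_E:*/11, job_F:*/8}
Final interval of job_A = 8
Next fire of job_A after T=98: (98//8+1)*8 = 104

Answer: interval=8 next_fire=104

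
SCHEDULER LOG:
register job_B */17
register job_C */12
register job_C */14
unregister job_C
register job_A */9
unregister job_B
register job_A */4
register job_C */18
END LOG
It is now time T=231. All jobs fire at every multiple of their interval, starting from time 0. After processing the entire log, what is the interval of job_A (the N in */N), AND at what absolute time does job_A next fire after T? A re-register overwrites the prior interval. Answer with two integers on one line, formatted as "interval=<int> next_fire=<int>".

Op 1: register job_B */17 -> active={job_B:*/17}
Op 2: register job_C */12 -> active={job_B:*/17, job_C:*/12}
Op 3: register job_C */14 -> active={job_B:*/17, job_C:*/14}
Op 4: unregister job_C -> active={job_B:*/17}
Op 5: register job_A */9 -> active={job_A:*/9, job_B:*/17}
Op 6: unregister job_B -> active={job_A:*/9}
Op 7: register job_A */4 -> active={job_A:*/4}
Op 8: register job_C */18 -> active={job_A:*/4, job_C:*/18}
Final interval of job_A = 4
Next fire of job_A after T=231: (231//4+1)*4 = 232

Answer: interval=4 next_fire=232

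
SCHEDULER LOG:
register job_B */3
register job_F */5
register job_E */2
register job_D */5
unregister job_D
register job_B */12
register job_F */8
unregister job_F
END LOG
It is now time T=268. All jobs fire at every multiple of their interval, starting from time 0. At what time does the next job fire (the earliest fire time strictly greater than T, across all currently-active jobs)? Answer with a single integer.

Answer: 270

Derivation:
Op 1: register job_B */3 -> active={job_B:*/3}
Op 2: register job_F */5 -> active={job_B:*/3, job_F:*/5}
Op 3: register job_E */2 -> active={job_B:*/3, job_E:*/2, job_F:*/5}
Op 4: register job_D */5 -> active={job_B:*/3, job_D:*/5, job_E:*/2, job_F:*/5}
Op 5: unregister job_D -> active={job_B:*/3, job_E:*/2, job_F:*/5}
Op 6: register job_B */12 -> active={job_B:*/12, job_E:*/2, job_F:*/5}
Op 7: register job_F */8 -> active={job_B:*/12, job_E:*/2, job_F:*/8}
Op 8: unregister job_F -> active={job_B:*/12, job_E:*/2}
  job_B: interval 12, next fire after T=268 is 276
  job_E: interval 2, next fire after T=268 is 270
Earliest fire time = 270 (job job_E)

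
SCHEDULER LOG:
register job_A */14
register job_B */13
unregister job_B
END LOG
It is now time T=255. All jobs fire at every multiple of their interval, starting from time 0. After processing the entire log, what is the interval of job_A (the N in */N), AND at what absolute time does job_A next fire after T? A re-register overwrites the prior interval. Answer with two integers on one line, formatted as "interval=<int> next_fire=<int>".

Answer: interval=14 next_fire=266

Derivation:
Op 1: register job_A */14 -> active={job_A:*/14}
Op 2: register job_B */13 -> active={job_A:*/14, job_B:*/13}
Op 3: unregister job_B -> active={job_A:*/14}
Final interval of job_A = 14
Next fire of job_A after T=255: (255//14+1)*14 = 266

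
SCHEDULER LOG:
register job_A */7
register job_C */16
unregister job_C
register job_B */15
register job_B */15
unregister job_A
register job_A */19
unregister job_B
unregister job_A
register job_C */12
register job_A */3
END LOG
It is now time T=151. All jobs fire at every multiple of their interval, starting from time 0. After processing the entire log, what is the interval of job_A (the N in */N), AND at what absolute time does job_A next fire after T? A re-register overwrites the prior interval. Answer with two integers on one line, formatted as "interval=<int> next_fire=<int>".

Answer: interval=3 next_fire=153

Derivation:
Op 1: register job_A */7 -> active={job_A:*/7}
Op 2: register job_C */16 -> active={job_A:*/7, job_C:*/16}
Op 3: unregister job_C -> active={job_A:*/7}
Op 4: register job_B */15 -> active={job_A:*/7, job_B:*/15}
Op 5: register job_B */15 -> active={job_A:*/7, job_B:*/15}
Op 6: unregister job_A -> active={job_B:*/15}
Op 7: register job_A */19 -> active={job_A:*/19, job_B:*/15}
Op 8: unregister job_B -> active={job_A:*/19}
Op 9: unregister job_A -> active={}
Op 10: register job_C */12 -> active={job_C:*/12}
Op 11: register job_A */3 -> active={job_A:*/3, job_C:*/12}
Final interval of job_A = 3
Next fire of job_A after T=151: (151//3+1)*3 = 153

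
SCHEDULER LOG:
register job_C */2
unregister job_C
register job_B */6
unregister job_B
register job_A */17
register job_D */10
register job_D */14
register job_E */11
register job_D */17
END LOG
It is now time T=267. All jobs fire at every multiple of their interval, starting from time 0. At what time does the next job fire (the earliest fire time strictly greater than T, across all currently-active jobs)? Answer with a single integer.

Answer: 272

Derivation:
Op 1: register job_C */2 -> active={job_C:*/2}
Op 2: unregister job_C -> active={}
Op 3: register job_B */6 -> active={job_B:*/6}
Op 4: unregister job_B -> active={}
Op 5: register job_A */17 -> active={job_A:*/17}
Op 6: register job_D */10 -> active={job_A:*/17, job_D:*/10}
Op 7: register job_D */14 -> active={job_A:*/17, job_D:*/14}
Op 8: register job_E */11 -> active={job_A:*/17, job_D:*/14, job_E:*/11}
Op 9: register job_D */17 -> active={job_A:*/17, job_D:*/17, job_E:*/11}
  job_A: interval 17, next fire after T=267 is 272
  job_D: interval 17, next fire after T=267 is 272
  job_E: interval 11, next fire after T=267 is 275
Earliest fire time = 272 (job job_A)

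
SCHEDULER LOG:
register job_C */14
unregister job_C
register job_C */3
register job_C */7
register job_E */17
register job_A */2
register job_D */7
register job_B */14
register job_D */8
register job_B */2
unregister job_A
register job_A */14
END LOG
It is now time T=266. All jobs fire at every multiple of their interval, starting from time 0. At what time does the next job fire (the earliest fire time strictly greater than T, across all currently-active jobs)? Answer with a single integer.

Answer: 268

Derivation:
Op 1: register job_C */14 -> active={job_C:*/14}
Op 2: unregister job_C -> active={}
Op 3: register job_C */3 -> active={job_C:*/3}
Op 4: register job_C */7 -> active={job_C:*/7}
Op 5: register job_E */17 -> active={job_C:*/7, job_E:*/17}
Op 6: register job_A */2 -> active={job_A:*/2, job_C:*/7, job_E:*/17}
Op 7: register job_D */7 -> active={job_A:*/2, job_C:*/7, job_D:*/7, job_E:*/17}
Op 8: register job_B */14 -> active={job_A:*/2, job_B:*/14, job_C:*/7, job_D:*/7, job_E:*/17}
Op 9: register job_D */8 -> active={job_A:*/2, job_B:*/14, job_C:*/7, job_D:*/8, job_E:*/17}
Op 10: register job_B */2 -> active={job_A:*/2, job_B:*/2, job_C:*/7, job_D:*/8, job_E:*/17}
Op 11: unregister job_A -> active={job_B:*/2, job_C:*/7, job_D:*/8, job_E:*/17}
Op 12: register job_A */14 -> active={job_A:*/14, job_B:*/2, job_C:*/7, job_D:*/8, job_E:*/17}
  job_A: interval 14, next fire after T=266 is 280
  job_B: interval 2, next fire after T=266 is 268
  job_C: interval 7, next fire after T=266 is 273
  job_D: interval 8, next fire after T=266 is 272
  job_E: interval 17, next fire after T=266 is 272
Earliest fire time = 268 (job job_B)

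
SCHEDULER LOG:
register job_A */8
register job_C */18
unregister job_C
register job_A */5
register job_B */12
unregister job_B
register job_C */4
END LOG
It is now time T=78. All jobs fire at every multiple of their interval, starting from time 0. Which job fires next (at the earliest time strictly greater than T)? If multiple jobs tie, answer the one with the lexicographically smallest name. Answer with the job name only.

Op 1: register job_A */8 -> active={job_A:*/8}
Op 2: register job_C */18 -> active={job_A:*/8, job_C:*/18}
Op 3: unregister job_C -> active={job_A:*/8}
Op 4: register job_A */5 -> active={job_A:*/5}
Op 5: register job_B */12 -> active={job_A:*/5, job_B:*/12}
Op 6: unregister job_B -> active={job_A:*/5}
Op 7: register job_C */4 -> active={job_A:*/5, job_C:*/4}
  job_A: interval 5, next fire after T=78 is 80
  job_C: interval 4, next fire after T=78 is 80
Earliest = 80, winner (lex tiebreak) = job_A

Answer: job_A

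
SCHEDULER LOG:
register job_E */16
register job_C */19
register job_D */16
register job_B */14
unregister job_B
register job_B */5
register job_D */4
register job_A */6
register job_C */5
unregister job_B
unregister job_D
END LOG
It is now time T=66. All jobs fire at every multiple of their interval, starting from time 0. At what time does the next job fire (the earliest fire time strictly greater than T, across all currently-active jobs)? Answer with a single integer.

Op 1: register job_E */16 -> active={job_E:*/16}
Op 2: register job_C */19 -> active={job_C:*/19, job_E:*/16}
Op 3: register job_D */16 -> active={job_C:*/19, job_D:*/16, job_E:*/16}
Op 4: register job_B */14 -> active={job_B:*/14, job_C:*/19, job_D:*/16, job_E:*/16}
Op 5: unregister job_B -> active={job_C:*/19, job_D:*/16, job_E:*/16}
Op 6: register job_B */5 -> active={job_B:*/5, job_C:*/19, job_D:*/16, job_E:*/16}
Op 7: register job_D */4 -> active={job_B:*/5, job_C:*/19, job_D:*/4, job_E:*/16}
Op 8: register job_A */6 -> active={job_A:*/6, job_B:*/5, job_C:*/19, job_D:*/4, job_E:*/16}
Op 9: register job_C */5 -> active={job_A:*/6, job_B:*/5, job_C:*/5, job_D:*/4, job_E:*/16}
Op 10: unregister job_B -> active={job_A:*/6, job_C:*/5, job_D:*/4, job_E:*/16}
Op 11: unregister job_D -> active={job_A:*/6, job_C:*/5, job_E:*/16}
  job_A: interval 6, next fire after T=66 is 72
  job_C: interval 5, next fire after T=66 is 70
  job_E: interval 16, next fire after T=66 is 80
Earliest fire time = 70 (job job_C)

Answer: 70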